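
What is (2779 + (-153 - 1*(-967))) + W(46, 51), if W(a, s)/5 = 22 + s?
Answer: 3958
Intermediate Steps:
W(a, s) = 110 + 5*s (W(a, s) = 5*(22 + s) = 110 + 5*s)
(2779 + (-153 - 1*(-967))) + W(46, 51) = (2779 + (-153 - 1*(-967))) + (110 + 5*51) = (2779 + (-153 + 967)) + (110 + 255) = (2779 + 814) + 365 = 3593 + 365 = 3958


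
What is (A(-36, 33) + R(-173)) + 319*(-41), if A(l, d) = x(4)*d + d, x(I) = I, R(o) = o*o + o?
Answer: 16842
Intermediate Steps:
R(o) = o + o**2 (R(o) = o**2 + o = o + o**2)
A(l, d) = 5*d (A(l, d) = 4*d + d = 5*d)
(A(-36, 33) + R(-173)) + 319*(-41) = (5*33 - 173*(1 - 173)) + 319*(-41) = (165 - 173*(-172)) - 13079 = (165 + 29756) - 13079 = 29921 - 13079 = 16842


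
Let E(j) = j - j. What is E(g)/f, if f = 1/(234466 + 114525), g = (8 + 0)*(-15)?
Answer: 0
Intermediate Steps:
g = -120 (g = 8*(-15) = -120)
E(j) = 0
f = 1/348991 ≈ 2.8654e-6
E(g)/f = 0/(1/348991) = 0*348991 = 0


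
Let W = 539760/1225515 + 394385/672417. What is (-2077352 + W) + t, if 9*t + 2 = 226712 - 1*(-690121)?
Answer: -12058585697906752/6104126813 ≈ -1.9755e+6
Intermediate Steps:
t = 916831/9 (t = -2/9 + (226712 - 1*(-690121))/9 = -2/9 + (226712 + 690121)/9 = -2/9 + (⅑)*916833 = -2/9 + 305611/3 = 916831/9 ≈ 1.0187e+5)
W = 56417902213/54937141317 (W = 539760*(1/1225515) + 394385*(1/672417) = 35984/81701 + 394385/672417 = 56417902213/54937141317 ≈ 1.0270)
(-2077352 + W) + t = (-2077352 + 56417902213/54937141317) + 916831/9 = -114123723971250371/54937141317 + 916831/9 = -12058585697906752/6104126813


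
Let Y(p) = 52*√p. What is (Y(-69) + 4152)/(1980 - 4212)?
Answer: -173/93 - 13*I*√69/558 ≈ -1.8602 - 0.19352*I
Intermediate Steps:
(Y(-69) + 4152)/(1980 - 4212) = (52*√(-69) + 4152)/(1980 - 4212) = (52*(I*√69) + 4152)/(-2232) = (52*I*√69 + 4152)*(-1/2232) = (4152 + 52*I*√69)*(-1/2232) = -173/93 - 13*I*√69/558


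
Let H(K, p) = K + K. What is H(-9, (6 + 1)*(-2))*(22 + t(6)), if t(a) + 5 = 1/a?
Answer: -309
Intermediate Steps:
t(a) = -5 + 1/a
H(K, p) = 2*K
H(-9, (6 + 1)*(-2))*(22 + t(6)) = (2*(-9))*(22 + (-5 + 1/6)) = -18*(22 + (-5 + ⅙)) = -18*(22 - 29/6) = -18*103/6 = -309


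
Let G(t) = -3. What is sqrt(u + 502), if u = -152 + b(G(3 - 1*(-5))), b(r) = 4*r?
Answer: 13*sqrt(2) ≈ 18.385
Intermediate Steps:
u = -164 (u = -152 + 4*(-3) = -152 - 12 = -164)
sqrt(u + 502) = sqrt(-164 + 502) = sqrt(338) = 13*sqrt(2)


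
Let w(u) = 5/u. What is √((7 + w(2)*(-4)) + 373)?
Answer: √370 ≈ 19.235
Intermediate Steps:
√((7 + w(2)*(-4)) + 373) = √((7 + (5/2)*(-4)) + 373) = √((7 - 10) + 373) = √(-3 + 373) = √370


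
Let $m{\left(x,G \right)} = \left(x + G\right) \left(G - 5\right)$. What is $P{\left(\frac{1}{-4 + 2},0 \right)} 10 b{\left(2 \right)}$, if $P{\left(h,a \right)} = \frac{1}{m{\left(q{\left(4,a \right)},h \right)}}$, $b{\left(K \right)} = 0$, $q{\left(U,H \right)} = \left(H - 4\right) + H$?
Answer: $0$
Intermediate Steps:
$q{\left(U,H \right)} = -4 + 2 H$ ($q{\left(U,H \right)} = \left(-4 + H\right) + H = -4 + 2 H$)
$m{\left(x,G \right)} = \left(-5 + G\right) \left(G + x\right)$ ($m{\left(x,G \right)} = \left(G + x\right) \left(-5 + G\right) = \left(-5 + G\right) \left(G + x\right)$)
$P{\left(h,a \right)} = \frac{1}{20 + h^{2} - 10 a - 5 h + h \left(-4 + 2 a\right)}$ ($P{\left(h,a \right)} = \frac{1}{h^{2} - 5 h - 5 \left(-4 + 2 a\right) + h \left(-4 + 2 a\right)} = \frac{1}{h^{2} - 5 h - \left(-20 + 10 a\right) + h \left(-4 + 2 a\right)} = \frac{1}{20 + h^{2} - 10 a - 5 h + h \left(-4 + 2 a\right)}$)
$P{\left(\frac{1}{-4 + 2},0 \right)} 10 b{\left(2 \right)} = \frac{1}{20 + \left(\frac{1}{-4 + 2}\right)^{2} - 0 - \frac{9}{-4 + 2} + 2 \cdot 0 \frac{1}{-4 + 2}} \cdot 10 \cdot 0 = \frac{1}{20 + \left(\frac{1}{-2}\right)^{2} + 0 - \frac{9}{-2} + 2 \cdot 0 \frac{1}{-2}} \cdot 10 \cdot 0 = \frac{1}{20 + \left(- \frac{1}{2}\right)^{2} + 0 - - \frac{9}{2} + 2 \cdot 0 \left(- \frac{1}{2}\right)} 10 \cdot 0 = \frac{1}{20 + \frac{1}{4} + 0 + \frac{9}{2} + 0} \cdot 10 \cdot 0 = \frac{1}{\frac{99}{4}} \cdot 10 \cdot 0 = \frac{4}{99} \cdot 10 \cdot 0 = \frac{40}{99} \cdot 0 = 0$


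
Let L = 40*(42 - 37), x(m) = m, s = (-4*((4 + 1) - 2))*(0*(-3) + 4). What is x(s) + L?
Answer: 152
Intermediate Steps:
s = -48 (s = (-4*(5 - 2))*(0 + 4) = -4*3*4 = -12*4 = -48)
L = 200 (L = 40*5 = 200)
x(s) + L = -48 + 200 = 152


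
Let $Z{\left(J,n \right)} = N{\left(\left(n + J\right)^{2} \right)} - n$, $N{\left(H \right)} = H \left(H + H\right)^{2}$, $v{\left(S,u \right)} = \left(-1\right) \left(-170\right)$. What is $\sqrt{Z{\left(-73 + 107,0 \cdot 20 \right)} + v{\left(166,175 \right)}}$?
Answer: $\sqrt{6179217834} \approx 78608.0$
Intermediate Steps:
$v{\left(S,u \right)} = 170$
$N{\left(H \right)} = 4 H^{3}$ ($N{\left(H \right)} = H \left(2 H\right)^{2} = H 4 H^{2} = 4 H^{3}$)
$Z{\left(J,n \right)} = - n + 4 \left(J + n\right)^{6}$ ($Z{\left(J,n \right)} = 4 \left(\left(n + J\right)^{2}\right)^{3} - n = 4 \left(\left(J + n\right)^{2}\right)^{3} - n = 4 \left(J + n\right)^{6} - n = - n + 4 \left(J + n\right)^{6}$)
$\sqrt{Z{\left(-73 + 107,0 \cdot 20 \right)} + v{\left(166,175 \right)}} = \sqrt{\left(- 0 \cdot 20 + 4 \left(\left(-73 + 107\right) + 0 \cdot 20\right)^{6}\right) + 170} = \sqrt{\left(\left(-1\right) 0 + 4 \left(34 + 0\right)^{6}\right) + 170} = \sqrt{\left(0 + 4 \cdot 34^{6}\right) + 170} = \sqrt{\left(0 + 4 \cdot 1544804416\right) + 170} = \sqrt{\left(0 + 6179217664\right) + 170} = \sqrt{6179217664 + 170} = \sqrt{6179217834}$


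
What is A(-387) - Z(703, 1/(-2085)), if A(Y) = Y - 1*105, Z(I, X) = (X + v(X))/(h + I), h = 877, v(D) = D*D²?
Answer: -3522981573931387/7160531658750 ≈ -492.00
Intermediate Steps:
v(D) = D³
Z(I, X) = (X + X³)/(877 + I)
A(Y) = -105 + Y (A(Y) = Y - 105 = -105 + Y)
A(-387) - Z(703, 1/(-2085)) = (-105 - 387) - (1/(-2085) + (1/(-2085))³)/(877 + 703) = -492 - (-1/2085 + (-1/2085)³)/1580 = -492 - (-1/2085 - 1/9063964125)/1580 = -492 - (-4347226)/(1580*9063964125) = -492 - 1*(-2173613/7160531658750) = -492 + 2173613/7160531658750 = -3522981573931387/7160531658750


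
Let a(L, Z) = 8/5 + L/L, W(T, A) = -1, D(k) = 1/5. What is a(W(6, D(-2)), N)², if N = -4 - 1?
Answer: 169/25 ≈ 6.7600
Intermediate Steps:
D(k) = ⅕
N = -5
a(L, Z) = 13/5 (a(L, Z) = 8*(⅕) + 1 = 8/5 + 1 = 13/5)
a(W(6, D(-2)), N)² = (13/5)² = 169/25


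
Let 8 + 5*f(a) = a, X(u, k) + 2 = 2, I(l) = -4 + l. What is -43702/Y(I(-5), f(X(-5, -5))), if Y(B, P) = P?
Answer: 109255/4 ≈ 27314.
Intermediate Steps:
X(u, k) = 0 (X(u, k) = -2 + 2 = 0)
f(a) = -8/5 + a/5
-43702/Y(I(-5), f(X(-5, -5))) = -43702/(-8/5 + (⅕)*0) = -43702/(-8/5 + 0) = -43702/(-8/5) = -43702*(-5/8) = 109255/4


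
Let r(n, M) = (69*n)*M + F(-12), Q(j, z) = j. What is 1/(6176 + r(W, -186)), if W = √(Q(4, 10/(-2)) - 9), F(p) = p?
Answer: 67/9364703 + 279*I*√5/18729406 ≈ 7.1545e-6 + 3.3309e-5*I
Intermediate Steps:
W = I*√5 (W = √(4 - 9) = √(-5) = I*√5 ≈ 2.2361*I)
r(n, M) = -12 + 69*M*n (r(n, M) = (69*n)*M - 12 = 69*M*n - 12 = -12 + 69*M*n)
1/(6176 + r(W, -186)) = 1/(6176 + (-12 + 69*(-186)*(I*√5))) = 1/(6176 + (-12 - 12834*I*√5)) = 1/(6164 - 12834*I*√5)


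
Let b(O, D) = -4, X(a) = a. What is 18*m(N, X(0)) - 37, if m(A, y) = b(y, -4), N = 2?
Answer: -109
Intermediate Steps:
m(A, y) = -4
18*m(N, X(0)) - 37 = 18*(-4) - 37 = -72 - 37 = -109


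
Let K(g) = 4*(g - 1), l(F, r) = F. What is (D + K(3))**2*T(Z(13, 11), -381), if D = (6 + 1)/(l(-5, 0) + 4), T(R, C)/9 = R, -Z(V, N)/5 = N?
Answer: -495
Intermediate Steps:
Z(V, N) = -5*N
T(R, C) = 9*R
K(g) = -4 + 4*g (K(g) = 4*(-1 + g) = -4 + 4*g)
D = -7 (D = (6 + 1)/(-5 + 4) = 7/(-1) = 7*(-1) = -7)
(D + K(3))**2*T(Z(13, 11), -381) = (-7 + (-4 + 4*3))**2*(9*(-5*11)) = (-7 + (-4 + 12))**2*(9*(-55)) = (-7 + 8)**2*(-495) = 1**2*(-495) = 1*(-495) = -495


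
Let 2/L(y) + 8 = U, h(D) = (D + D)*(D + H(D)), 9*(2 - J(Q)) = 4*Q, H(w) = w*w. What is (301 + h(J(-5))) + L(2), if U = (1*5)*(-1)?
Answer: 4615687/9477 ≈ 487.04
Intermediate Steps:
H(w) = w²
J(Q) = 2 - 4*Q/9
h(D) = 2*D*(D + D²) (h(D) = (D + D)*(D + D²) = (2*D)*(D + D²) = 2*D*(D + D²))
U = -5 (U = 5*(-1) = -5)
L(y) = -2/13 (L(y) = 2/(-8 - 5) = 2/(-13) = 2*(-1/13) = -2/13)
(301 + h(J(-5))) + L(2) = (301 + 2*(2 - 4/9*(-5))²*(1 + (2 - 4/9*(-5)))) - 2/13 = (301 + 2*(2 + 20/9)²*(1 + (2 + 20/9))) - 2/13 = (301 + 2*(38/9)²*(1 + 38/9)) - 2/13 = (301 + 2*(1444/81)*(47/9)) - 2/13 = (301 + 135736/729) - 2/13 = 355165/729 - 2/13 = 4615687/9477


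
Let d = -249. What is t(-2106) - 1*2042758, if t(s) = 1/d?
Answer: -508646743/249 ≈ -2.0428e+6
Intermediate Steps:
t(s) = -1/249 (t(s) = 1/(-249) = -1/249)
t(-2106) - 1*2042758 = -1/249 - 1*2042758 = -1/249 - 2042758 = -508646743/249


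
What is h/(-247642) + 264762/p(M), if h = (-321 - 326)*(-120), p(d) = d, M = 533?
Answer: 32762404542/65996593 ≈ 496.43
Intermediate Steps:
h = 77640 (h = -647*(-120) = 77640)
h/(-247642) + 264762/p(M) = 77640/(-247642) + 264762/533 = 77640*(-1/247642) + 264762*(1/533) = -38820/123821 + 264762/533 = 32762404542/65996593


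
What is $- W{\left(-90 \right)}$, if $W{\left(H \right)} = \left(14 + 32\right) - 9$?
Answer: $-37$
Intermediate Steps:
$W{\left(H \right)} = 37$ ($W{\left(H \right)} = 46 - 9 = 37$)
$- W{\left(-90 \right)} = \left(-1\right) 37 = -37$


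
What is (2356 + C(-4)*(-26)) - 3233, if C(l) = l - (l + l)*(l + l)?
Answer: 891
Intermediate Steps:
C(l) = l - 4*l**2 (C(l) = l - 2*l*2*l = l - 4*l**2)
(2356 + C(-4)*(-26)) - 3233 = (2356 - 4*(1 - 4*(-4))*(-26)) - 3233 = (2356 - 4*(1 + 16)*(-26)) - 3233 = (2356 - 4*17*(-26)) - 3233 = (2356 - 68*(-26)) - 3233 = (2356 + 1768) - 3233 = 4124 - 3233 = 891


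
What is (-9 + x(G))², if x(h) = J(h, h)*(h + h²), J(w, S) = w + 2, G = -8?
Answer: 119025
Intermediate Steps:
J(w, S) = 2 + w
x(h) = (2 + h)*(h + h²)
(-9 + x(G))² = (-9 - 8*(1 - 8)*(2 - 8))² = (-9 - 8*(-7)*(-6))² = (-9 - 336)² = (-345)² = 119025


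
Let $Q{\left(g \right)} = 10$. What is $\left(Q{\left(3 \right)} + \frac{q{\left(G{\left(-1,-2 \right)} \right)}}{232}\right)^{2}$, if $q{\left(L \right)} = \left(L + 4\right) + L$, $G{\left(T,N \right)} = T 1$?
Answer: $\frac{1347921}{13456} \approx 100.17$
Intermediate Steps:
$G{\left(T,N \right)} = T$
$q{\left(L \right)} = 4 + 2 L$ ($q{\left(L \right)} = \left(4 + L\right) + L = 4 + 2 L$)
$\left(Q{\left(3 \right)} + \frac{q{\left(G{\left(-1,-2 \right)} \right)}}{232}\right)^{2} = \left(10 + \frac{4 + 2 \left(-1\right)}{232}\right)^{2} = \left(10 + \left(4 - 2\right) \frac{1}{232}\right)^{2} = \left(10 + 2 \cdot \frac{1}{232}\right)^{2} = \left(10 + \frac{1}{116}\right)^{2} = \left(\frac{1161}{116}\right)^{2} = \frac{1347921}{13456}$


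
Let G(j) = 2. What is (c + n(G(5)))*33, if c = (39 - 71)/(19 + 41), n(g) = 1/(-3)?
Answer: -143/5 ≈ -28.600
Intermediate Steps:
n(g) = -1/3
c = -8/15 (c = -32/60 = -32*1/60 = -8/15 ≈ -0.53333)
(c + n(G(5)))*33 = (-8/15 - 1/3)*33 = -13/15*33 = -143/5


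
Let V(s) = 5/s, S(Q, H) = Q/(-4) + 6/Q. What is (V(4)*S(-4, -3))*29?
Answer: -145/8 ≈ -18.125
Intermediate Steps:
S(Q, H) = 6/Q - Q/4 (S(Q, H) = Q*(-1/4) + 6/Q = -Q/4 + 6/Q = 6/Q - Q/4)
(V(4)*S(-4, -3))*29 = ((5/4)*(6/(-4) - 1/4*(-4)))*29 = ((5*(1/4))*(6*(-1/4) + 1))*29 = (5*(-3/2 + 1)/4)*29 = ((5/4)*(-1/2))*29 = -5/8*29 = -145/8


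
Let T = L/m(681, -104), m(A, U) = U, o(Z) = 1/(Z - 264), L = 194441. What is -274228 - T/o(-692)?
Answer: -4123179/2 ≈ -2.0616e+6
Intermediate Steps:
o(Z) = 1/(-264 + Z)
T = -14957/8 (T = 194441/(-104) = 194441*(-1/104) = -14957/8 ≈ -1869.6)
-274228 - T/o(-692) = -274228 - (-14957)/(8*(1/(-264 - 692))) = -274228 - (-14957)/(8*(1/(-956))) = -274228 - (-14957)/(8*(-1/956)) = -274228 - (-14957)*(-956)/8 = -274228 - 1*3574723/2 = -274228 - 3574723/2 = -4123179/2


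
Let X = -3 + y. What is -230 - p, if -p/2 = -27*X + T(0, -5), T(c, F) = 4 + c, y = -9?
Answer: 426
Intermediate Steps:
X = -12 (X = -3 - 9 = -12)
p = -656 (p = -2*(-27*(-12) + (4 + 0)) = -2*(324 + 4) = -2*328 = -656)
-230 - p = -230 - 1*(-656) = -230 + 656 = 426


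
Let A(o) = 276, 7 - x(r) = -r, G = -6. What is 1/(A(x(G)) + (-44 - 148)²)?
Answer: 1/37140 ≈ 2.6925e-5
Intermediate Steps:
x(r) = 7 + r (x(r) = 7 - (-1)*r = 7 + r)
1/(A(x(G)) + (-44 - 148)²) = 1/(276 + (-44 - 148)²) = 1/(276 + (-192)²) = 1/(276 + 36864) = 1/37140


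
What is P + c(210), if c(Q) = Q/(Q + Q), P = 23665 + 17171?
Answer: 81673/2 ≈ 40837.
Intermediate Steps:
P = 40836
c(Q) = ½ (c(Q) = Q/((2*Q)) = (1/(2*Q))*Q = ½)
P + c(210) = 40836 + ½ = 81673/2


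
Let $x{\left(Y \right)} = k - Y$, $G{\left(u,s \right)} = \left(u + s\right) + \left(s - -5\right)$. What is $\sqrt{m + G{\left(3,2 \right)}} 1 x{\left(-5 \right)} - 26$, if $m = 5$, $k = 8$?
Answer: $-26 + 13 \sqrt{17} \approx 27.6$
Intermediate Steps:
$G{\left(u,s \right)} = 5 + u + 2 s$ ($G{\left(u,s \right)} = \left(s + u\right) + \left(s + 5\right) = \left(s + u\right) + \left(5 + s\right) = 5 + u + 2 s$)
$x{\left(Y \right)} = 8 - Y$
$\sqrt{m + G{\left(3,2 \right)}} 1 x{\left(-5 \right)} - 26 = \sqrt{5 + \left(5 + 3 + 2 \cdot 2\right)} 1 \left(8 - -5\right) - 26 = \sqrt{5 + \left(5 + 3 + 4\right)} 1 \left(8 + 5\right) - 26 = \sqrt{5 + 12} \cdot 1 \cdot 13 - 26 = \sqrt{17} \cdot 1 \cdot 13 - 26 = \sqrt{17} \cdot 13 - 26 = 13 \sqrt{17} - 26 = -26 + 13 \sqrt{17}$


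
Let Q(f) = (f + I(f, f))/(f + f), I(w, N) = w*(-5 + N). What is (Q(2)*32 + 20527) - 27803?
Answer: -7308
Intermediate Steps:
Q(f) = (f + f*(-5 + f))/(2*f) (Q(f) = (f + f*(-5 + f))/(f + f) = (f + f*(-5 + f))/((2*f)) = (f + f*(-5 + f))*(1/(2*f)) = (f + f*(-5 + f))/(2*f))
(Q(2)*32 + 20527) - 27803 = ((-2 + (½)*2)*32 + 20527) - 27803 = ((-2 + 1)*32 + 20527) - 27803 = (-1*32 + 20527) - 27803 = (-32 + 20527) - 27803 = 20495 - 27803 = -7308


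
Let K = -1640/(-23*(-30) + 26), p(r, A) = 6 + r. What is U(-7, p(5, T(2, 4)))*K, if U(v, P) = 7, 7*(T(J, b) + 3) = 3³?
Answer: -2870/179 ≈ -16.034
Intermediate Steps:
T(J, b) = 6/7 (T(J, b) = -3 + (⅐)*3³ = -3 + (⅐)*27 = -3 + 27/7 = 6/7)
K = -410/179 (K = -1640/(690 + 26) = -1640/716 = -1640*1/716 = -410/179 ≈ -2.2905)
U(-7, p(5, T(2, 4)))*K = 7*(-410/179) = -2870/179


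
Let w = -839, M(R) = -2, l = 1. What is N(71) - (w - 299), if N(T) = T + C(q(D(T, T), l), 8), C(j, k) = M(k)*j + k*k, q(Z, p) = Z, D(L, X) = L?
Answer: 1131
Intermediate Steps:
C(j, k) = k**2 - 2*j (C(j, k) = -2*j + k*k = -2*j + k**2 = k**2 - 2*j)
N(T) = 64 - T (N(T) = T + (8**2 - 2*T) = T + (64 - 2*T) = 64 - T)
N(71) - (w - 299) = (64 - 1*71) - (-839 - 299) = (64 - 71) - 1*(-1138) = -7 + 1138 = 1131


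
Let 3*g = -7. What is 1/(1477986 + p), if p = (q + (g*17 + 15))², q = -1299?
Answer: 9/29070715 ≈ 3.0959e-7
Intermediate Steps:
g = -7/3 (g = (⅓)*(-7) = -7/3 ≈ -2.3333)
p = 15768841/9 (p = (-1299 + (-7/3*17 + 15))² = (-1299 + (-119/3 + 15))² = (-1299 - 74/3)² = (-3971/3)² = 15768841/9 ≈ 1.7521e+6)
1/(1477986 + p) = 1/(1477986 + 15768841/9) = 1/(29070715/9) = 9/29070715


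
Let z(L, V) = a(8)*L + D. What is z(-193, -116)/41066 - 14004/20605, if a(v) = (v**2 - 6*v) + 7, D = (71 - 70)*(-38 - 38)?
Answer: -668119839/846164930 ≈ -0.78959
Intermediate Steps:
D = -76 (D = 1*(-76) = -76)
a(v) = 7 + v**2 - 6*v
z(L, V) = -76 + 23*L (z(L, V) = (7 + 8**2 - 6*8)*L - 76 = (7 + 64 - 48)*L - 76 = 23*L - 76 = -76 + 23*L)
z(-193, -116)/41066 - 14004/20605 = (-76 + 23*(-193))/41066 - 14004/20605 = (-76 - 4439)*(1/41066) - 14004*1/20605 = -4515*1/41066 - 14004/20605 = -4515/41066 - 14004/20605 = -668119839/846164930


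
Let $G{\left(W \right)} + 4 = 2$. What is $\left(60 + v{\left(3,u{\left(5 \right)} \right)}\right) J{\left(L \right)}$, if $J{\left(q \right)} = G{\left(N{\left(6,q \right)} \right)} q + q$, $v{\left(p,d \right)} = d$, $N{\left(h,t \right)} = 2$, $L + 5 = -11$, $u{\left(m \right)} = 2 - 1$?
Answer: $976$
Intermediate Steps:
$u{\left(m \right)} = 1$ ($u{\left(m \right)} = 2 - 1 = 1$)
$L = -16$ ($L = -5 - 11 = -16$)
$G{\left(W \right)} = -2$ ($G{\left(W \right)} = -4 + 2 = -2$)
$J{\left(q \right)} = - q$ ($J{\left(q \right)} = - 2 q + q = - q$)
$\left(60 + v{\left(3,u{\left(5 \right)} \right)}\right) J{\left(L \right)} = \left(60 + 1\right) \left(\left(-1\right) \left(-16\right)\right) = 61 \cdot 16 = 976$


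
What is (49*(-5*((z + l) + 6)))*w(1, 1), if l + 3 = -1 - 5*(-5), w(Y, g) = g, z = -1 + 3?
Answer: -7105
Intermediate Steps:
z = 2
l = 21 (l = -3 + (-1 - 5*(-5)) = -3 + (-1 + 25) = -3 + 24 = 21)
(49*(-5*((z + l) + 6)))*w(1, 1) = (49*(-5*((2 + 21) + 6)))*1 = (49*(-5*(23 + 6)))*1 = (49*(-5*29))*1 = (49*(-145))*1 = -7105*1 = -7105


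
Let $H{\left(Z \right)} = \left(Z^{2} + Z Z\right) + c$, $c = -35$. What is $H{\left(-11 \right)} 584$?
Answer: $120888$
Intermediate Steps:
$H{\left(Z \right)} = -35 + 2 Z^{2}$ ($H{\left(Z \right)} = \left(Z^{2} + Z Z\right) - 35 = \left(Z^{2} + Z^{2}\right) - 35 = 2 Z^{2} - 35 = -35 + 2 Z^{2}$)
$H{\left(-11 \right)} 584 = \left(-35 + 2 \left(-11\right)^{2}\right) 584 = \left(-35 + 2 \cdot 121\right) 584 = \left(-35 + 242\right) 584 = 207 \cdot 584 = 120888$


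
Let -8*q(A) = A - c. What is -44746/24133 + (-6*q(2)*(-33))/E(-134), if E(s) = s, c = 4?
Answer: -14381095/6467644 ≈ -2.2235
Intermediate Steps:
q(A) = ½ - A/8 (q(A) = -(A - 1*4)/8 = -(A - 4)/8 = -(-4 + A)/8 = ½ - A/8)
-44746/24133 + (-6*q(2)*(-33))/E(-134) = -44746/24133 + (-6*(½ - ⅛*2)*(-33))/(-134) = -44746*1/24133 + (-6*(½ - ¼)*(-33))*(-1/134) = -44746/24133 + (-6*¼*(-33))*(-1/134) = -44746/24133 - 3/2*(-33)*(-1/134) = -44746/24133 + (99/2)*(-1/134) = -44746/24133 - 99/268 = -14381095/6467644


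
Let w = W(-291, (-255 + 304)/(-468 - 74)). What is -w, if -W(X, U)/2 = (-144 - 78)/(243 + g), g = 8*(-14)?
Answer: -444/131 ≈ -3.3893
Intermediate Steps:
g = -112
W(X, U) = 444/131 (W(X, U) = -2*(-144 - 78)/(243 - 112) = -(-444)/131 = -2*(-222/131) = 444/131)
w = 444/131 ≈ 3.3893
-w = -1*444/131 = -444/131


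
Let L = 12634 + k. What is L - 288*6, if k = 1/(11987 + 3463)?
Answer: 168497701/15450 ≈ 10906.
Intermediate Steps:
k = 1/15450 ≈ 6.4725e-5
L = 195195301/15450 (L = 12634 + 1/15450 = 195195301/15450 ≈ 12634.)
L - 288*6 = 195195301/15450 - 288*6 = 195195301/15450 - 1*1728 = 195195301/15450 - 1728 = 168497701/15450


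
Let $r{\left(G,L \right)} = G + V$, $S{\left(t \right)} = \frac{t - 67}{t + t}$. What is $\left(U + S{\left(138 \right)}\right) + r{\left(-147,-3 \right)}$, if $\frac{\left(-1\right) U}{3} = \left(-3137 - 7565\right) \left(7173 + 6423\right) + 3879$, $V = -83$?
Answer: $\frac{120474361355}{276} \approx 4.365 \cdot 10^{8}$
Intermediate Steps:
$S{\left(t \right)} = \frac{-67 + t}{2 t}$
$r{\left(G,L \right)} = -83 + G$ ($r{\left(G,L \right)} = G - 83 = -83 + G$)
$U = 436501539$ ($U = - 3 \left(\left(-3137 - 7565\right) \left(7173 + 6423\right) + 3879\right) = - 3 \left(\left(-10702\right) 13596 + 3879\right) = - 3 \left(-145504392 + 3879\right) = \left(-3\right) \left(-145500513\right) = 436501539$)
$\left(U + S{\left(138 \right)}\right) + r{\left(-147,-3 \right)} = \left(436501539 + \frac{-67 + 138}{2 \cdot 138}\right) - 230 = \left(436501539 + \frac{1}{2} \cdot \frac{1}{138} \cdot 71\right) - 230 = \left(436501539 + \frac{71}{276}\right) - 230 = \frac{120474424835}{276} - 230 = \frac{120474361355}{276}$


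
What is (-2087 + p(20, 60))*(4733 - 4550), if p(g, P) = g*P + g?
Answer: -158661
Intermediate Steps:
p(g, P) = g + P*g (p(g, P) = P*g + g = g + P*g)
(-2087 + p(20, 60))*(4733 - 4550) = (-2087 + 20*(1 + 60))*(4733 - 4550) = (-2087 + 20*61)*183 = (-2087 + 1220)*183 = -867*183 = -158661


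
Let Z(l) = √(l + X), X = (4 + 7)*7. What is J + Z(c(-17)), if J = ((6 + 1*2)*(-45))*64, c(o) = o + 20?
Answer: -23040 + 4*√5 ≈ -23031.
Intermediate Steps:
c(o) = 20 + o
X = 77 (X = 11*7 = 77)
J = -23040 (J = ((6 + 2)*(-45))*64 = (8*(-45))*64 = -360*64 = -23040)
Z(l) = √(77 + l) (Z(l) = √(l + 77) = √(77 + l))
J + Z(c(-17)) = -23040 + √(77 + (20 - 17)) = -23040 + √(77 + 3) = -23040 + √80 = -23040 + 4*√5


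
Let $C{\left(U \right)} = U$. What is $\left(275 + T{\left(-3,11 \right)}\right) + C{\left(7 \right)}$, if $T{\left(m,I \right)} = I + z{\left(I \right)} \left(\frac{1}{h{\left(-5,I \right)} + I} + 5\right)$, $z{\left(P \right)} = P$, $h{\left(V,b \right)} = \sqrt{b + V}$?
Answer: $\frac{40141}{115} - \frac{11 \sqrt{6}}{115} \approx 348.82$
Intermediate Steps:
$h{\left(V,b \right)} = \sqrt{V + b}$
$T{\left(m,I \right)} = I + I \left(5 + \frac{1}{I + \sqrt{-5 + I}}\right)$ ($T{\left(m,I \right)} = I + I \left(\frac{1}{\sqrt{-5 + I} + I} + 5\right) = I + I \left(\frac{1}{I + \sqrt{-5 + I}} + 5\right) = I + I \left(5 + \frac{1}{I + \sqrt{-5 + I}}\right)$)
$\left(275 + T{\left(-3,11 \right)}\right) + C{\left(7 \right)} = \left(275 + \frac{11 \left(1 + 6 \cdot 11 + 6 \sqrt{-5 + 11}\right)}{11 + \sqrt{-5 + 11}}\right) + 7 = \left(275 + \frac{11 \left(1 + 66 + 6 \sqrt{6}\right)}{11 + \sqrt{6}}\right) + 7 = \left(275 + \frac{11 \left(67 + 6 \sqrt{6}\right)}{11 + \sqrt{6}}\right) + 7 = 282 + \frac{11 \left(67 + 6 \sqrt{6}\right)}{11 + \sqrt{6}}$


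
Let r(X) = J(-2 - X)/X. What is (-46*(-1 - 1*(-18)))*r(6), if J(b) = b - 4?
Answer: 1564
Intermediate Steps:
J(b) = -4 + b
r(X) = (-6 - X)/X (r(X) = (-4 + (-2 - X))/X = (-6 - X)/X)
(-46*(-1 - 1*(-18)))*r(6) = (-46*(-1 - 1*(-18)))*((-6 - 1*6)/6) = (-46*(-1 + 18))*((-6 - 6)/6) = (-46*17)*((1/6)*(-12)) = -782*(-2) = 1564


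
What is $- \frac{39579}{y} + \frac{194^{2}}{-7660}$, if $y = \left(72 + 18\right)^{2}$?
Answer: $- \frac{10133779}{1034100} \approx -9.7996$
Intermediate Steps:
$y = 8100$ ($y = 90^{2} = 8100$)
$- \frac{39579}{y} + \frac{194^{2}}{-7660} = - \frac{39579}{8100} + \frac{194^{2}}{-7660} = \left(-39579\right) \frac{1}{8100} + 37636 \left(- \frac{1}{7660}\right) = - \frac{13193}{2700} - \frac{9409}{1915} = - \frac{10133779}{1034100}$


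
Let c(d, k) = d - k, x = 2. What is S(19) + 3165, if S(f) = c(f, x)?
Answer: 3182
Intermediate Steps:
S(f) = -2 + f (S(f) = f - 1*2 = f - 2 = -2 + f)
S(19) + 3165 = (-2 + 19) + 3165 = 17 + 3165 = 3182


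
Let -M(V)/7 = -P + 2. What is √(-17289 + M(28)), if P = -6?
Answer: I*√17345 ≈ 131.7*I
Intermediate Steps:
M(V) = -56 (M(V) = -7*(-1*(-6) + 2) = -7*(6 + 2) = -7*8 = -56)
√(-17289 + M(28)) = √(-17289 - 56) = √(-17345) = I*√17345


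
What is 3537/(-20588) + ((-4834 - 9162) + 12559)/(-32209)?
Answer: -84338277/663118892 ≈ -0.12718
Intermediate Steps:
3537/(-20588) + ((-4834 - 9162) + 12559)/(-32209) = 3537*(-1/20588) + (-13996 + 12559)*(-1/32209) = -3537/20588 - 1437*(-1/32209) = -3537/20588 + 1437/32209 = -84338277/663118892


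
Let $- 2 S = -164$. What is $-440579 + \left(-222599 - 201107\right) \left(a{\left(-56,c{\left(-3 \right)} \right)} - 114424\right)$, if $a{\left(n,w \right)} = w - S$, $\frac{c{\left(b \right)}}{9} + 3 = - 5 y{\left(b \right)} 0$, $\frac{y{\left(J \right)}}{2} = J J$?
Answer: $48527878719$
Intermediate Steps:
$S = 82$ ($S = \left(- \frac{1}{2}\right) \left(-164\right) = 82$)
$y{\left(J \right)} = 2 J^{2}$ ($y{\left(J \right)} = 2 J J = 2 J^{2}$)
$c{\left(b \right)} = -27$ ($c{\left(b \right)} = -27 + 9 - 5 \cdot 2 b^{2} \cdot 0 = -27 + 9 - 10 b^{2} \cdot 0 = -27 + 9 \cdot 0 = -27 + 0 = -27$)
$a{\left(n,w \right)} = -82 + w$ ($a{\left(n,w \right)} = w - 82 = -82 + w$)
$-440579 + \left(-222599 - 201107\right) \left(a{\left(-56,c{\left(-3 \right)} \right)} - 114424\right) = -440579 + \left(-222599 - 201107\right) \left(\left(-82 - 27\right) - 114424\right) = -440579 - 423706 \left(-109 - 114424\right) = -440579 - -48528319298 = -440579 + 48528319298 = 48527878719$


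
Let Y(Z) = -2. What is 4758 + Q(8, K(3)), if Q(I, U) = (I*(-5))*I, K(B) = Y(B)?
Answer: 4438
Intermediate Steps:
K(B) = -2
Q(I, U) = -5*I**2 (Q(I, U) = (-5*I)*I = -5*I**2)
4758 + Q(8, K(3)) = 4758 - 5*8**2 = 4758 - 5*64 = 4758 - 320 = 4438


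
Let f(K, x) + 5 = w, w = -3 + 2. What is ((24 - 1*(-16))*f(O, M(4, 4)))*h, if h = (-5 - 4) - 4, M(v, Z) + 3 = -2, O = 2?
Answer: 3120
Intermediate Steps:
M(v, Z) = -5 (M(v, Z) = -3 - 2 = -5)
w = -1
h = -13 (h = -9 - 4 = -13)
f(K, x) = -6 (f(K, x) = -5 - 1 = -6)
((24 - 1*(-16))*f(O, M(4, 4)))*h = ((24 - 1*(-16))*(-6))*(-13) = ((24 + 16)*(-6))*(-13) = (40*(-6))*(-13) = -240*(-13) = 3120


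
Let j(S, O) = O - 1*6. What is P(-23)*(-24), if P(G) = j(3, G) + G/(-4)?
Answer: 558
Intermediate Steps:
j(S, O) = -6 + O (j(S, O) = O - 6 = -6 + O)
P(G) = -6 + 3*G/4 (P(G) = (-6 + G) + G/(-4) = (-6 + G) + G*(-1/4) = (-6 + G) - G/4 = -6 + 3*G/4)
P(-23)*(-24) = (-6 + (3/4)*(-23))*(-24) = (-6 - 69/4)*(-24) = -93/4*(-24) = 558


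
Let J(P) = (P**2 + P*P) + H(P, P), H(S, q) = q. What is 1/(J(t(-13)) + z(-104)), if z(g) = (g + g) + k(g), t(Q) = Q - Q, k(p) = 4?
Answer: -1/204 ≈ -0.0049020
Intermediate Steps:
t(Q) = 0
J(P) = P + 2*P**2 (J(P) = (P**2 + P*P) + P = (P**2 + P**2) + P = 2*P**2 + P = P + 2*P**2)
z(g) = 4 + 2*g (z(g) = (g + g) + 4 = 2*g + 4 = 4 + 2*g)
1/(J(t(-13)) + z(-104)) = 1/(0*(1 + 2*0) + (4 + 2*(-104))) = 1/(0*(1 + 0) + (4 - 208)) = 1/(0*1 - 204) = 1/(0 - 204) = 1/(-204) = -1/204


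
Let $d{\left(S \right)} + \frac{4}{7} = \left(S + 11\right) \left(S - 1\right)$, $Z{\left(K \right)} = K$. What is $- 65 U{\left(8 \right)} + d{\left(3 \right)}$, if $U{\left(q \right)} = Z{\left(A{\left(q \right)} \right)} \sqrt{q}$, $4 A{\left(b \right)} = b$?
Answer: $\frac{192}{7} - 260 \sqrt{2} \approx -340.27$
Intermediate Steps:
$A{\left(b \right)} = \frac{b}{4}$
$U{\left(q \right)} = \frac{q^{\frac{3}{2}}}{4}$ ($U{\left(q \right)} = \frac{q}{4} \sqrt{q} = \frac{q^{\frac{3}{2}}}{4}$)
$d{\left(S \right)} = - \frac{4}{7} + \left(-1 + S\right) \left(11 + S\right)$ ($d{\left(S \right)} = - \frac{4}{7} + \left(S + 11\right) \left(S - 1\right) = - \frac{4}{7} + \left(11 + S\right) \left(-1 + S\right) = - \frac{4}{7} + \left(-1 + S\right) \left(11 + S\right)$)
$- 65 U{\left(8 \right)} + d{\left(3 \right)} = - 65 \frac{8^{\frac{3}{2}}}{4} + \left(- \frac{81}{7} + 3^{2} + 10 \cdot 3\right) = - 65 \frac{16 \sqrt{2}}{4} + \left(- \frac{81}{7} + 9 + 30\right) = - 65 \cdot 4 \sqrt{2} + \frac{192}{7} = - 260 \sqrt{2} + \frac{192}{7} = \frac{192}{7} - 260 \sqrt{2}$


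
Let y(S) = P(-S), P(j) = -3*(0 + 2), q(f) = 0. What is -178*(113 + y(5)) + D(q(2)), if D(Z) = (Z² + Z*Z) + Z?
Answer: -19046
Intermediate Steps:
D(Z) = Z + 2*Z² (D(Z) = (Z² + Z²) + Z = 2*Z² + Z = Z + 2*Z²)
P(j) = -6 (P(j) = -3*2 = -6)
y(S) = -6
-178*(113 + y(5)) + D(q(2)) = -178*(113 - 6) + 0*(1 + 2*0) = -178*107 + 0*(1 + 0) = -19046 + 0*1 = -19046 + 0 = -19046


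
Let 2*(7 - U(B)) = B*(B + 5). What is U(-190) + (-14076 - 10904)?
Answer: -42548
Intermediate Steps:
U(B) = 7 - B*(5 + B)/2 (U(B) = 7 - B*(B + 5)/2 = 7 - B*(5 + B)/2)
U(-190) + (-14076 - 10904) = (7 - 5/2*(-190) - ½*(-190)²) + (-14076 - 10904) = (7 + 475 - ½*36100) - 24980 = (7 + 475 - 18050) - 24980 = -17568 - 24980 = -42548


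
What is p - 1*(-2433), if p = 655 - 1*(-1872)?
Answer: 4960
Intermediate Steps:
p = 2527 (p = 655 + 1872 = 2527)
p - 1*(-2433) = 2527 - 1*(-2433) = 2527 + 2433 = 4960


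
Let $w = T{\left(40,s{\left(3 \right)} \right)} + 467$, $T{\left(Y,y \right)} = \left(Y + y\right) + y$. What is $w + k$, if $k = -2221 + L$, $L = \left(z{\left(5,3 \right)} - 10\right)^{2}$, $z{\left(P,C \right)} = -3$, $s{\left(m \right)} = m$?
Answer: $-1539$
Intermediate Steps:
$T{\left(Y,y \right)} = Y + 2 y$
$L = 169$ ($L = \left(-3 - 10\right)^{2} = \left(-13\right)^{2} = 169$)
$k = -2052$ ($k = -2221 + 169 = -2052$)
$w = 513$ ($w = \left(40 + 2 \cdot 3\right) + 467 = \left(40 + 6\right) + 467 = 46 + 467 = 513$)
$w + k = 513 - 2052 = -1539$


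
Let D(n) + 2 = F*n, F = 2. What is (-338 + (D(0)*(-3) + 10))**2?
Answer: 103684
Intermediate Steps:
D(n) = -2 + 2*n
(-338 + (D(0)*(-3) + 10))**2 = (-338 + ((-2 + 2*0)*(-3) + 10))**2 = (-338 + ((-2 + 0)*(-3) + 10))**2 = (-338 + (-2*(-3) + 10))**2 = (-338 + (6 + 10))**2 = (-338 + 16)**2 = (-322)**2 = 103684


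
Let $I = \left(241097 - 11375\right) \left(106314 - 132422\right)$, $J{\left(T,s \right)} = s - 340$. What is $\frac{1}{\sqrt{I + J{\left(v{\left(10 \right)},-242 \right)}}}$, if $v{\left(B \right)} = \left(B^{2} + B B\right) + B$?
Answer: $- \frac{i \sqrt{5507422}}{181744926} \approx - 1.2913 \cdot 10^{-5} i$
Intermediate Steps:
$v{\left(B \right)} = B + 2 B^{2}$ ($v{\left(B \right)} = \left(B^{2} + B^{2}\right) + B = 2 B^{2} + B = B + 2 B^{2}$)
$J{\left(T,s \right)} = -340 + s$ ($J{\left(T,s \right)} = s - 340 = -340 + s$)
$I = -5997581976$ ($I = 229722 \left(-26108\right) = -5997581976$)
$\frac{1}{\sqrt{I + J{\left(v{\left(10 \right)},-242 \right)}}} = \frac{1}{\sqrt{-5997581976 - 582}} = \frac{1}{\sqrt{-5997582558}} = \frac{1}{33 i \sqrt{5507422}} = - \frac{i \sqrt{5507422}}{181744926}$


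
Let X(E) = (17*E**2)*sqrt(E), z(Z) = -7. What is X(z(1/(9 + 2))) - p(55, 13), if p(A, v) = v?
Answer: -13 + 833*I*sqrt(7) ≈ -13.0 + 2203.9*I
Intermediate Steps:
X(E) = 17*E**(5/2)
X(z(1/(9 + 2))) - p(55, 13) = 17*(-7)**(5/2) - 1*13 = 17*(49*I*sqrt(7)) - 13 = 833*I*sqrt(7) - 13 = -13 + 833*I*sqrt(7)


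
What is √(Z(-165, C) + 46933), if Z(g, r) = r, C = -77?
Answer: 2*√11714 ≈ 216.46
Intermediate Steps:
√(Z(-165, C) + 46933) = √(-77 + 46933) = √46856 = 2*√11714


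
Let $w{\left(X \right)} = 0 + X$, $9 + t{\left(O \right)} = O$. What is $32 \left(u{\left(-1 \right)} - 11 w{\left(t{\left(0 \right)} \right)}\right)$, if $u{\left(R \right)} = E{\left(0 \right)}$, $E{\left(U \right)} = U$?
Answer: $3168$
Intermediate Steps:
$t{\left(O \right)} = -9 + O$
$w{\left(X \right)} = X$
$u{\left(R \right)} = 0$
$32 \left(u{\left(-1 \right)} - 11 w{\left(t{\left(0 \right)} \right)}\right) = 32 \left(0 - 11 \left(-9 + 0\right)\right) = 32 \left(0 - -99\right) = 32 \left(0 + 99\right) = 32 \cdot 99 = 3168$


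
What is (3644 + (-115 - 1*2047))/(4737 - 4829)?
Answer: -741/46 ≈ -16.109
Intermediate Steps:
(3644 + (-115 - 1*2047))/(4737 - 4829) = (3644 + (-115 - 2047))/(-92) = (3644 - 2162)*(-1/92) = 1482*(-1/92) = -741/46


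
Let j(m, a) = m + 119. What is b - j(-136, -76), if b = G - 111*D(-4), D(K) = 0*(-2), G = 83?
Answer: 100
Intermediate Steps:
j(m, a) = 119 + m
D(K) = 0
b = 83 (b = 83 - 111*0 = 83 + 0 = 83)
b - j(-136, -76) = 83 - (119 - 136) = 83 - 1*(-17) = 83 + 17 = 100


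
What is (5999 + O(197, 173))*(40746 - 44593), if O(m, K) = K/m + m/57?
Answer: -259331813527/11229 ≈ -2.3095e+7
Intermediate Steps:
O(m, K) = m/57 + K/m (O(m, K) = K/m + m*(1/57) = K/m + m/57 = m/57 + K/m)
(5999 + O(197, 173))*(40746 - 44593) = (5999 + ((1/57)*197 + 173/197))*(40746 - 44593) = (5999 + (197/57 + 173*(1/197)))*(-3847) = (5999 + (197/57 + 173/197))*(-3847) = (5999 + 48670/11229)*(-3847) = (67411441/11229)*(-3847) = -259331813527/11229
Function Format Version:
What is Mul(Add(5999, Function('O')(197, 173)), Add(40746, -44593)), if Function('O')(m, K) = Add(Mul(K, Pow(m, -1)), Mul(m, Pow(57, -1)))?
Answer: Rational(-259331813527, 11229) ≈ -2.3095e+7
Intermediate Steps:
Function('O')(m, K) = Add(Mul(Rational(1, 57), m), Mul(K, Pow(m, -1))) (Function('O')(m, K) = Add(Mul(K, Pow(m, -1)), Mul(m, Rational(1, 57))) = Add(Mul(K, Pow(m, -1)), Mul(Rational(1, 57), m)) = Add(Mul(Rational(1, 57), m), Mul(K, Pow(m, -1))))
Mul(Add(5999, Function('O')(197, 173)), Add(40746, -44593)) = Mul(Add(5999, Add(Mul(Rational(1, 57), 197), Mul(173, Pow(197, -1)))), Add(40746, -44593)) = Mul(Add(5999, Add(Rational(197, 57), Mul(173, Rational(1, 197)))), -3847) = Mul(Add(5999, Add(Rational(197, 57), Rational(173, 197))), -3847) = Mul(Add(5999, Rational(48670, 11229)), -3847) = Mul(Rational(67411441, 11229), -3847) = Rational(-259331813527, 11229)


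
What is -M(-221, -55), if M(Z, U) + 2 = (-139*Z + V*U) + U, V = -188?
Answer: -41002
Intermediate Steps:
M(Z, U) = -2 - 187*U - 139*Z (M(Z, U) = -2 + ((-139*Z - 188*U) + U) = -2 + ((-188*U - 139*Z) + U) = -2 + (-187*U - 139*Z) = -2 - 187*U - 139*Z)
-M(-221, -55) = -(-2 - 187*(-55) - 139*(-221)) = -(-2 + 10285 + 30719) = -1*41002 = -41002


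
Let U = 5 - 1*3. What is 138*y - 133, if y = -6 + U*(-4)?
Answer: -2065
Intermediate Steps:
U = 2 (U = 5 - 3 = 2)
y = -14 (y = -6 + 2*(-4) = -6 - 8 = -14)
138*y - 133 = 138*(-14) - 133 = -1932 - 133 = -2065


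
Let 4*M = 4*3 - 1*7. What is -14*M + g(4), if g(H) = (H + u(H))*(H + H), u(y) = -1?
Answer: 13/2 ≈ 6.5000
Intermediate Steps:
M = 5/4 (M = (4*3 - 1*7)/4 = (12 - 7)/4 = (¼)*5 = 5/4 ≈ 1.2500)
g(H) = 2*H*(-1 + H) (g(H) = (H - 1)*(H + H) = (-1 + H)*(2*H) = 2*H*(-1 + H))
-14*M + g(4) = -14*5/4 + 2*4*(-1 + 4) = -35/2 + 2*4*3 = -35/2 + 24 = 13/2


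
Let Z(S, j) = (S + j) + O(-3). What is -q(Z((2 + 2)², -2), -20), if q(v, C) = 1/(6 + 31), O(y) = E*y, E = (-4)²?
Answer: -1/37 ≈ -0.027027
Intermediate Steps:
E = 16
O(y) = 16*y
Z(S, j) = -48 + S + j (Z(S, j) = (S + j) + 16*(-3) = (S + j) - 48 = -48 + S + j)
q(v, C) = 1/37
-q(Z((2 + 2)², -2), -20) = -1*1/37 = -1/37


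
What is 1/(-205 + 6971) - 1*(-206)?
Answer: 1393797/6766 ≈ 206.00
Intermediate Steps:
1/(-205 + 6971) - 1*(-206) = 1/6766 + 206 = 1393797/6766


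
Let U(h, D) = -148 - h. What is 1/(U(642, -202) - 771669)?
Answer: -1/772459 ≈ -1.2946e-6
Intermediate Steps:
1/(U(642, -202) - 771669) = 1/((-148 - 1*642) - 771669) = 1/((-148 - 642) - 771669) = 1/(-790 - 771669) = 1/(-772459) = -1/772459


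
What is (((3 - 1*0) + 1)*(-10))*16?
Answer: -640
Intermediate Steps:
(((3 - 1*0) + 1)*(-10))*16 = (((3 + 0) + 1)*(-10))*16 = ((3 + 1)*(-10))*16 = (4*(-10))*16 = -40*16 = -640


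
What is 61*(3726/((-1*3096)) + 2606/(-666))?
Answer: -17875867/57276 ≈ -312.10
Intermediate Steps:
61*(3726/((-1*3096)) + 2606/(-666)) = 61*(3726/(-3096) + 2606*(-1/666)) = 61*(3726*(-1/3096) - 1303/333) = 61*(-207/172 - 1303/333) = 61*(-293047/57276) = -17875867/57276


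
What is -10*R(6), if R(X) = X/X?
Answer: -10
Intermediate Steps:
R(X) = 1
-10*R(6) = -10*1 = -10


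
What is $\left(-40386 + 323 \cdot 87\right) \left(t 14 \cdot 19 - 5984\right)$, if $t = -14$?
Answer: $119262780$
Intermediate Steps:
$\left(-40386 + 323 \cdot 87\right) \left(t 14 \cdot 19 - 5984\right) = \left(-40386 + 323 \cdot 87\right) \left(\left(-14\right) 14 \cdot 19 - 5984\right) = \left(-40386 + 28101\right) \left(\left(-196\right) 19 - 5984\right) = - 12285 \left(-3724 - 5984\right) = \left(-12285\right) \left(-9708\right) = 119262780$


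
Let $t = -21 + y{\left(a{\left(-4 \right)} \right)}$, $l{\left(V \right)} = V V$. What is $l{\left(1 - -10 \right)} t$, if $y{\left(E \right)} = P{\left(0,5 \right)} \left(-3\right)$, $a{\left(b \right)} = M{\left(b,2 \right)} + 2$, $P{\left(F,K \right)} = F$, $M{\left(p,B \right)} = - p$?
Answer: $-2541$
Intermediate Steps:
$l{\left(V \right)} = V^{2}$
$a{\left(b \right)} = 2 - b$ ($a{\left(b \right)} = - b + 2 = 2 - b$)
$y{\left(E \right)} = 0$ ($y{\left(E \right)} = 0 \left(-3\right) = 0$)
$t = -21$ ($t = -21 + 0 = -21$)
$l{\left(1 - -10 \right)} t = \left(1 - -10\right)^{2} \left(-21\right) = \left(1 + 10\right)^{2} \left(-21\right) = 11^{2} \left(-21\right) = 121 \left(-21\right) = -2541$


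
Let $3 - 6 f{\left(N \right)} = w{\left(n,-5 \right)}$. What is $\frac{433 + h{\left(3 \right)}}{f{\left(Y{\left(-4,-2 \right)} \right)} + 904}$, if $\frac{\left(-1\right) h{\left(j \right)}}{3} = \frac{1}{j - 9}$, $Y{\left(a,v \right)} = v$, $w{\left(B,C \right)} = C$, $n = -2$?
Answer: $\frac{2601}{5432} \approx 0.47883$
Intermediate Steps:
$f{\left(N \right)} = \frac{4}{3}$ ($f{\left(N \right)} = \frac{1}{2} - - \frac{5}{6} = \frac{1}{2} + \frac{5}{6} = \frac{4}{3}$)
$h{\left(j \right)} = - \frac{3}{-9 + j}$ ($h{\left(j \right)} = - \frac{3}{j - 9} = - \frac{3}{-9 + j}$)
$\frac{433 + h{\left(3 \right)}}{f{\left(Y{\left(-4,-2 \right)} \right)} + 904} = \frac{433 - \frac{3}{-9 + 3}}{\frac{4}{3} + 904} = \frac{433 - \frac{3}{-6}}{\frac{2716}{3}} = \left(433 - - \frac{1}{2}\right) \frac{3}{2716} = \left(433 + \frac{1}{2}\right) \frac{3}{2716} = \frac{867}{2} \cdot \frac{3}{2716} = \frac{2601}{5432}$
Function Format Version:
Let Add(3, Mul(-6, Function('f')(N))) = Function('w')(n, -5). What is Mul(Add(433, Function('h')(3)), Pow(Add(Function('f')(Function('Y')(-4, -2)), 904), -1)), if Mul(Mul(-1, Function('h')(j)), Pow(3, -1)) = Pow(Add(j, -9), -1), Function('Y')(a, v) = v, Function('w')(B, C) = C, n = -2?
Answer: Rational(2601, 5432) ≈ 0.47883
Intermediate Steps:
Function('f')(N) = Rational(4, 3) (Function('f')(N) = Add(Rational(1, 2), Mul(Rational(-1, 6), -5)) = Add(Rational(1, 2), Rational(5, 6)) = Rational(4, 3))
Function('h')(j) = Mul(-3, Pow(Add(-9, j), -1)) (Function('h')(j) = Mul(-3, Pow(Add(j, -9), -1)) = Mul(-3, Pow(Add(-9, j), -1)))
Mul(Add(433, Function('h')(3)), Pow(Add(Function('f')(Function('Y')(-4, -2)), 904), -1)) = Mul(Add(433, Mul(-3, Pow(Add(-9, 3), -1))), Pow(Add(Rational(4, 3), 904), -1)) = Mul(Add(433, Mul(-3, Pow(-6, -1))), Pow(Rational(2716, 3), -1)) = Mul(Add(433, Mul(-3, Rational(-1, 6))), Rational(3, 2716)) = Mul(Add(433, Rational(1, 2)), Rational(3, 2716)) = Mul(Rational(867, 2), Rational(3, 2716)) = Rational(2601, 5432)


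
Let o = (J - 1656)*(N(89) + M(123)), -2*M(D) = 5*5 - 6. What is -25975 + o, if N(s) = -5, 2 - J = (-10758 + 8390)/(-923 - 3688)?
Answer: -315544/159 ≈ -1984.6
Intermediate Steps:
M(D) = -19/2 (M(D) = -(5*5 - 6)/2 = -(25 - 6)/2 = -½*19 = -19/2)
J = 6854/4611 (J = 2 - (-10758 + 8390)/(-923 - 3688) = 2 - (-2368)/(-4611) = 2 - (-2368)*(-1)/4611 = 2 - 1*2368/4611 = 2 - 2368/4611 = 6854/4611 ≈ 1.4864)
o = 3814481/159 (o = (6854/4611 - 1656)*(-5 - 19/2) = -7628962/4611*(-29/2) = 3814481/159 ≈ 23990.)
-25975 + o = -25975 + 3814481/159 = -315544/159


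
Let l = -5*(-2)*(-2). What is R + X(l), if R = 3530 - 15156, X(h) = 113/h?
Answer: -232633/20 ≈ -11632.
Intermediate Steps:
l = -20 (l = 10*(-2) = -20)
R = -11626
R + X(l) = -11626 + 113/(-20) = -11626 + 113*(-1/20) = -11626 - 113/20 = -232633/20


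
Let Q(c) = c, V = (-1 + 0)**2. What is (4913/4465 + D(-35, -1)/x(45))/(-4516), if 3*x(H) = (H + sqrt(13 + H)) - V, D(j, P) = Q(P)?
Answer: -1439539/6311313220 - sqrt(58)/2827016 ≈ -0.00023078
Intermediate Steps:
V = 1 (V = (-1)**2 = 1)
D(j, P) = P
x(H) = -1/3 + H/3 + sqrt(13 + H)/3 (x(H) = ((H + sqrt(13 + H)) - 1*1)/3 = ((H + sqrt(13 + H)) - 1)/3 = (-1 + H + sqrt(13 + H))/3 = -1/3 + H/3 + sqrt(13 + H)/3)
(4913/4465 + D(-35, -1)/x(45))/(-4516) = (4913/4465 - 1/(-1/3 + (1/3)*45 + sqrt(13 + 45)/3))/(-4516) = (4913*(1/4465) - 1/(-1/3 + 15 + sqrt(58)/3))*(-1/4516) = (4913/4465 - 1/(44/3 + sqrt(58)/3))*(-1/4516) = -4913/20163940 + 1/(4516*(44/3 + sqrt(58)/3))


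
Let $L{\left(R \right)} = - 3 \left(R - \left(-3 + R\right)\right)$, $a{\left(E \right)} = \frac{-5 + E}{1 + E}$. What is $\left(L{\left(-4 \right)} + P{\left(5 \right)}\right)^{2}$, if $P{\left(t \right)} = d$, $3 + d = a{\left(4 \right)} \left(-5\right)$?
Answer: $121$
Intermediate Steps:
$a{\left(E \right)} = \frac{-5 + E}{1 + E}$
$d = -2$ ($d = -3 + \frac{-5 + 4}{1 + 4} \left(-5\right) = -3 + \frac{1}{5} \left(-1\right) \left(-5\right) = -3 - -1 = -3 + 1 = -2$)
$P{\left(t \right)} = -2$
$L{\left(R \right)} = -9$ ($L{\left(R \right)} = \left(-3\right) 3 = -9$)
$\left(L{\left(-4 \right)} + P{\left(5 \right)}\right)^{2} = \left(-9 - 2\right)^{2} = \left(-11\right)^{2} = 121$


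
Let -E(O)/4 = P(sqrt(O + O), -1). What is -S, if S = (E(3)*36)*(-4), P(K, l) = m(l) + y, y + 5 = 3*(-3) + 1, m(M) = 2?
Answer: 6336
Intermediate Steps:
y = -13 (y = -5 + (3*(-3) + 1) = -5 + (-9 + 1) = -5 - 8 = -13)
P(K, l) = -11 (P(K, l) = 2 - 13 = -11)
E(O) = 44 (E(O) = -4*(-11) = 44)
S = -6336 (S = (44*36)*(-4) = 1584*(-4) = -6336)
-S = -1*(-6336) = 6336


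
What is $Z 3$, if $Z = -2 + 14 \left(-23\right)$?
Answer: $-972$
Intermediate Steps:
$Z = -324$ ($Z = -2 - 322 = -324$)
$Z 3 = \left(-324\right) 3 = -972$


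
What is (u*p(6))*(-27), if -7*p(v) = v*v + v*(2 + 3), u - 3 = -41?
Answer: -67716/7 ≈ -9673.7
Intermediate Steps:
u = -38 (u = 3 - 41 = -38)
p(v) = -5*v/7 - v²/7 (p(v) = -(v*v + v*(2 + 3))/7 = -(v² + v*5)/7 = -(v² + 5*v)/7 = -5*v/7 - v²/7)
(u*p(6))*(-27) = -(-38)*6*(5 + 6)/7*(-27) = -(-38)*6*11/7*(-27) = -38*(-66/7)*(-27) = (2508/7)*(-27) = -67716/7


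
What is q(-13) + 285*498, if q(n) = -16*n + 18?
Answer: 142156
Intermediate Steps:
q(n) = 18 - 16*n
q(-13) + 285*498 = (18 - 16*(-13)) + 285*498 = (18 + 208) + 141930 = 226 + 141930 = 142156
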